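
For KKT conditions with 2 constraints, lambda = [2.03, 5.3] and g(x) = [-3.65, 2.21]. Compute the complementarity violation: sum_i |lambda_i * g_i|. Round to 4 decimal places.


KKT complementary slackness check:
lambda_1 * g_1 = 2.03 * -3.65 = -7.4095
lambda_2 * g_2 = 5.3 * 2.21 = 11.713
Total violation = 7.4095 + 11.713 = 19.1225


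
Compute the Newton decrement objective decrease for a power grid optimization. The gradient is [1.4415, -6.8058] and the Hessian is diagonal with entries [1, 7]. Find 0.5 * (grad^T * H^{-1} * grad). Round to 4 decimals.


Step 1: H is diagonal, so H^(-1) * g = [1.4415, -0.9723].
Step 2: g^T H^(-1) g = sum_i g_i^2 / H_ii
  = (1.4415)^2/1 + (-6.8058)^2/7
  = 2.0779 + 6.617 = 8.6949
Step 3: Objective decrease = 0.5 * g^T H^(-1) g = 4.3475


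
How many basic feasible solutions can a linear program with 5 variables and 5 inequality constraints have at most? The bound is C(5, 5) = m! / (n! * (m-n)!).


Each vertex corresponds to some choice of n active constraints out of m, so the number of vertices is at most C(m, n) = m! / (n!(m-n)!).
m = 5, n = 5
Numerator: 5 * 4 * 3 * 2 * 1
Denominator: 5! = 120
C(5, 5) = 1


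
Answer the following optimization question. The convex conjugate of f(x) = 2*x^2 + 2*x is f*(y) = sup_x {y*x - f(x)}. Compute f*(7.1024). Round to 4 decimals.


f*(y) = sup_x {y*x - a*x^2 - b*x} = sup_x {(y-b)*x - a*x^2}
FOC: (y - b) - 2a*x = 0 => x* = (y - b)/(2a)
x* = (7.1024 - 2)/(2*2) = 1.2756
f*(7.1024) = (y-b)^2/(4a) = (7.1024 - 2)^2/(4*2)
= 26.0345/8 = 3.2543


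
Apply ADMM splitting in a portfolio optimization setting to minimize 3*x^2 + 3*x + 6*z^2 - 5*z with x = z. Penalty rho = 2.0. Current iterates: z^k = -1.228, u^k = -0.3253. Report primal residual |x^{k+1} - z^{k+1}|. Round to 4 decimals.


ADMM iteration with rho = 2.0, z^k = -1.228, u^k = -0.3253
Step 1: x-update.
Minimize 3*x^2 + 3*x + (2.0/2)*(x + 1.228 - 0.3253)^2
FOC: (2*3 + 2.0)*x = -3 + 2.0*(-1.228 + 0.3253)
x^{k+1} = -0.6007
Step 2: z-update.
Minimize 6*z^2 - 5*z + (2.0/2)*(-0.6007 - z - 0.3253)^2
FOC: (2*6 + 2.0)*z = 5 + 2.0*(-0.6007 - 0.3253)
z^{k+1} = 0.2249
Step 3: u-update.
u^{k+1} = -0.3253 - 0.6007 - 0.2249 = -1.1508
Step 4: Primal residual = |-0.6007 - 0.2249| = 0.8255


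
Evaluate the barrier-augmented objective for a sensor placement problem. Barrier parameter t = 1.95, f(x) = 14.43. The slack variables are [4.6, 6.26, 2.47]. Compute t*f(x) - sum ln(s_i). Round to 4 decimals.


Step 1: Compute log-barrier.
ln values: [1.5261, 1.8342, 0.9042]
phi = -(1.5261 + 1.8342 + 0.9042) = -4.2645
Step 2: Compute augmented objective.
t*f(x) = 1.95*14.43 = 28.1385
Total = 28.1385 - 4.2645 = 23.874


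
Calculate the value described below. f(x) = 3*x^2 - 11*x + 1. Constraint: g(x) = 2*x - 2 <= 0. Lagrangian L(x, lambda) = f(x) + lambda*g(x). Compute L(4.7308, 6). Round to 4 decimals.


Step 1: Evaluate f(x).
f(4.7308) = 3*4.7308^2 - 11*4.7308 + 1 = 16.1026
Step 2: Evaluate g(x).
g(4.7308) = 2*4.7308 - 2 = 7.4616
Step 3: Compute Lagrangian.
L = 16.1026 + 6*7.4616 = 60.8722


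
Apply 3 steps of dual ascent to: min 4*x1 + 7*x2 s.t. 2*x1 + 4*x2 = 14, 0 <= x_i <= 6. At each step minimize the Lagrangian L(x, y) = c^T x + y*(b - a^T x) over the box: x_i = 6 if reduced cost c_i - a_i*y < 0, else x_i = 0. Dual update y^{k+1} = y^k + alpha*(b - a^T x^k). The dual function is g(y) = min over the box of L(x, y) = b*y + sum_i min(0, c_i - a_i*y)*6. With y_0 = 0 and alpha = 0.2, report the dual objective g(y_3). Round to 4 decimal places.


Dual ascent for LP: min 4*x1 + 7*x2, 2*x1 + 4*x2 = 14, 0 <= x_i <= 6
Step 1: y^k = 0.0, reduced costs: (4.0, 7.0)
  x^k = (0.0, 0.0), subgradient = b - a^T x = 14.0
  y^{k+1} = 0.0 + 0.2*14.0 = 2.8
Step 2: y^k = 2.8, reduced costs: (-1.6, -4.2)
  x^k = (6.0, 6.0), subgradient = b - a^T x = -22.0
  y^{k+1} = 2.8 + 0.2*-22.0 = -1.6
Step 3: y^k = -1.6, reduced costs: (7.2, 13.4)
  x^k = (0.0, 0.0), subgradient = b - a^T x = 14.0
  y^{k+1} = -1.6 + 0.2*14.0 = 1.2
Dual objective at y_3 = 1.2: reduced costs (1.6, 2.2), box minimizer x = (0.0, 0.0)
g(y_3) = b*y + (c1 - a1*y)*x1 + (c2 - a2*y)*x2 = 14*1.2 + 1.6*0.0 + 2.2*0.0 = 16.8 + 0.0 + 0.0 = 16.8


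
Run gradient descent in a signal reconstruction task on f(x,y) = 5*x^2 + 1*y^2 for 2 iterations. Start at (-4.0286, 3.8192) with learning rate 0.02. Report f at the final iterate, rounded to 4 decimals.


Gradient descent on f(x,y) = 5*x^2 + 1*y^2.
Starting point: (-4.0286, 3.8192), alpha = 0.02
Step 1: grad_x = 2*5*-4.0286 = -40.286, grad_y = 2*1*3.8192 = 7.6384
  x_1 = -4.0286 - 0.02*-40.286 = -3.2229
  y_1 = 3.8192 - 0.02*7.6384 = 3.6664
Step 2: grad_x = 2*5*-3.2229 = -32.2288, grad_y = 2*1*3.6664 = 7.3329
  x_2 = -3.2229 - 0.02*-32.2288 = -2.5783
  y_2 = 3.6664 - 0.02*7.3329 = 3.5198
f(-2.5783, 3.5198) = 5*(-2.5783)^2 + 1*3.5198^2 = 45.6271


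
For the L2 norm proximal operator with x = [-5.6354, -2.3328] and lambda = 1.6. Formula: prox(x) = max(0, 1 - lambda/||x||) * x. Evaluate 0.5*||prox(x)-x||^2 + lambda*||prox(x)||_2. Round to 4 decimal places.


Step 1: Compute ||x||.
||x|| = 6.0992
Step 2: Compute scaling factor.
scale = max(0, 1 - 1.6/6.0992) = 0.7377
Step 3: prox(x) = [-4.1571, -1.7208]
||prox(x)|| = 4.4992
Step 4: Proximal objective.
0.5*||prox-x||^2 = 1.28
lambda*||prox|| = 7.1987
Total = 8.4786


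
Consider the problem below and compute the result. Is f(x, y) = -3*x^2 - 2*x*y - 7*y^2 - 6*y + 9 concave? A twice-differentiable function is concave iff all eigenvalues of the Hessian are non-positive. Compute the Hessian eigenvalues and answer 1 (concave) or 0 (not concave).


The Hessian of f(x,y) = -3*x^2 - 2*x*y - 7*y^2 - 6*y + 9 is:
H = [[-6, -2], [-2, -14]]
Trace = -6 - 14 = -20
Determinant = -6*-14 - (-2)^2 = 80
Discriminant = (-20)^2 - 4*80 = 80.0
Eigenvalues: lambda_1 = -14.4721, lambda_2 = -5.5279
The function is concave.

1


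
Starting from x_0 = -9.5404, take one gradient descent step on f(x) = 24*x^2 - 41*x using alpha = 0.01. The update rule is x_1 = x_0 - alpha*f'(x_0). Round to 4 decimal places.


We compute the gradient at x_0 and apply the update.
f'(x) = 48*x - 41
f'(-9.5404) = 48*-9.5404 - 41 = -498.9392
x_1 = -9.5404 - 0.01*-498.9392 = -4.551


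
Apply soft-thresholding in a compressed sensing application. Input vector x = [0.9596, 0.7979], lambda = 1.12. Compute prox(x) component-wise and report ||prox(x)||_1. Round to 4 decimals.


Soft-thresholding with lambda = 1.12:
prox(0.9596) = sign(0.9596)*max(|0.9596| - 1.12, 0) = 0.0
prox(0.7979) = sign(0.7979)*max(|0.7979| - 1.12, 0) = 0.0
prox(x) = [0.0, 0.0]
||prox(x)||_1 = 0.0 + 0.0 = 0.0


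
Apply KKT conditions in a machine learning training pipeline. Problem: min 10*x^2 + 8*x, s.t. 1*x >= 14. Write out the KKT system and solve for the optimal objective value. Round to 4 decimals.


Step 1: Try lambda = 0 (constraint inactive).
x_unc = -8/(2*10) = -0.4
Check: 1*-0.4 = -0.4 < 14 -- violated!
Step 2: Constraint must be active: 1*x = 14
x* = 14/1 = 14.0
lambda = (2*10*14.0 + 8)/1 = 288.0
Step 3: Compute optimal value.
f(x*) = 10*14.0^2 + 8*14.0 = 2072.0


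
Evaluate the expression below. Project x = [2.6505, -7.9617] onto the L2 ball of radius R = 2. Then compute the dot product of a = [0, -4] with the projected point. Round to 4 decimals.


Step 1: Compute ||x|| (intermediates to 6 decimals).
||x|| = sqrt(2.6505^2 + (-7.9617)^2) = 8.391294
Step 2: Project.
Since ||x|| > R, scale = R/||x|| = 2/8.391294 = 0.238342, proj(x) = scale * x
proj(x) = [0.631725, -1.897608]
Step 3: Dot product.
a^T * proj(x) = 0*0.631725 - 4*(-1.897608) = 7.5904


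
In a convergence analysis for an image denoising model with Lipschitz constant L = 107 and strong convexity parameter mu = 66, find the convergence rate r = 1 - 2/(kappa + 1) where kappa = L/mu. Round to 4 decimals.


Step 1: Compute the condition number.
kappa = L/mu = 107/66 = 1.6212
Step 2: Compute the convergence rate.
r = 1 - 2/(kappa + 1) = 1 - 2*mu/(L + mu) = (L - mu)/(L + mu) = 41/173 = 0.237


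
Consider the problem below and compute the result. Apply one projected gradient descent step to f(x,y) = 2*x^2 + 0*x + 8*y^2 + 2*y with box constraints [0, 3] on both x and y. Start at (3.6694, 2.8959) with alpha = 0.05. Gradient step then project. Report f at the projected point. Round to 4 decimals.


Step 1: Compute gradient at (3.6694, 2.8959).
grad_x = 2*2*3.6694 + 0 = 14.6776
grad_y = 2*8*2.8959 + 2 = 48.3344
Step 2: Gradient step.
x_raw = 3.6694 - 0.05*14.6776 = 2.9355
y_raw = 2.8959 - 0.05*48.3344 = 0.4792
Step 3: Project onto [0, 3].
x_proj = clip(2.9355) = 2.9355
y_proj = clip(0.4792) = 0.4792
Step 4: Evaluate f.
f(2.9355, 0.4792) = 20.0298


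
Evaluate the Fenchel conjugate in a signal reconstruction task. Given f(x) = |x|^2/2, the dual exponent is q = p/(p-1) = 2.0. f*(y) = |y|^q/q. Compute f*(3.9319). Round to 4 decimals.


The conjugate exponent q satisfies 1/p + 1/q = 1.
p = 2, so q = 2/(2 - 1) = 2.0
|y|^q = 3.9319^2.0 = 15.4598
f*(3.9319) = 15.4598 / 2.0 = 7.7299


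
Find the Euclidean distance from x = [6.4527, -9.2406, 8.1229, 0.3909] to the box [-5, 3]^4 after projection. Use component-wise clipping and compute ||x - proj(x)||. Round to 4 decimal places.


Project each component onto [-5, 3].
clip(6.4527) = 3.0, clip(-9.2406) = -5.0, clip(8.1229) = 3.0, clip(0.3909) = 0.3909
Projection = [3.0, -5.0, 3.0, 0.3909]
Squared diffs: [11.9211, 17.9827, 26.2441, 0.0]
Distance = sqrt(56.1479) = 7.4932


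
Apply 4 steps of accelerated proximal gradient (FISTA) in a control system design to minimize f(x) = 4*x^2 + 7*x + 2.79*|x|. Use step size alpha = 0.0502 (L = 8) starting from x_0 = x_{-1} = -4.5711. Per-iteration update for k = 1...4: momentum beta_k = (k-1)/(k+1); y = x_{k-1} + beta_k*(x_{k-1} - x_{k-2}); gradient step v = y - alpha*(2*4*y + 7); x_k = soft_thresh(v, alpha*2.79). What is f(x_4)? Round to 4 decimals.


FISTA on f(x) = 4*x^2 + 7*x + 2.79*|x|
L = 8, alpha = 0.0502
Iteration 1: beta = 0.0, y = -4.5711 + 0.0*(-4.5711 + 4.5711) = -4.5711
  grad(y) = -29.5688, v = y - alpha*grad = -3.0867
  prox(v) = soft_thresh(-3.0867, 0.1401) = -2.9467
Iteration 2: beta = 0.3333, y = -2.9467 + 0.3333*(-2.9467 + 4.5711) = -2.4052
  grad(y) = -12.2417, v = y - alpha*grad = -1.7907
  prox(v) = soft_thresh(-1.7907, 0.1401) = -1.6506
Iteration 3: beta = 0.5, y = -1.6506 + 0.5*(-1.6506 + 2.9467) = -1.0026
  grad(y) = -1.0207, v = y - alpha*grad = -0.9514
  prox(v) = soft_thresh(-0.9514, 0.1401) = -0.8113
Iteration 4: beta = 0.6, y = -0.8113 + 0.6*(-0.8113 + 1.6506) = -0.3077
  grad(y) = 4.5384, v = y - alpha*grad = -0.5355
  prox(v) = soft_thresh(-0.5355, 0.1401) = -0.3955
f(x_4) = 4*(-0.3955)^2 + 7*(-0.3955) + 2.79*|-0.3955| = -1.0393


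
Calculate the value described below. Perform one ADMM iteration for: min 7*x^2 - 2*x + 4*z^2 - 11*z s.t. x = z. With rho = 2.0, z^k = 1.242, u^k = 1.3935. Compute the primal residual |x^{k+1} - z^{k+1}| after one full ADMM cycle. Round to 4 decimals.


ADMM iteration with rho = 2.0, z^k = 1.242, u^k = 1.3935
Step 1: x-update.
Minimize 7*x^2 - 2*x + (2.0/2)*(x - 1.242 + 1.3935)^2
FOC: (2*7 + 2.0)*x = 2 + 2.0*(1.242 - 1.3935)
x^{k+1} = 0.1061
Step 2: z-update.
Minimize 4*z^2 - 11*z + (2.0/2)*(0.1061 - z + 1.3935)^2
FOC: (2*4 + 2.0)*z = 11 + 2.0*(0.1061 + 1.3935)
z^{k+1} = 1.3999
Step 3: u-update.
u^{k+1} = 1.3935 + 0.1061 - 1.3999 = 0.0997
Step 4: Primal residual = |0.1061 - 1.3999| = 1.2939


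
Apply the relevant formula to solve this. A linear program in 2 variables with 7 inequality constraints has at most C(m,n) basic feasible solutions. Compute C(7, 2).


Each vertex corresponds to some choice of n active constraints out of m, so the number of vertices is at most C(m, n) = m! / (n!(m-n)!).
m = 7, n = 2
Numerator: 7 * 6
Denominator: 2! = 2
C(7, 2) = 21


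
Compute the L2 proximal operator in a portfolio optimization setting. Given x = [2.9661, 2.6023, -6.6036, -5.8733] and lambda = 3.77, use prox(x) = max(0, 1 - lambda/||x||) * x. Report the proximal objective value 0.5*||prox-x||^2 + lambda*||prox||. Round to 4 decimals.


Step 1: Compute ||x||.
||x|| = 9.6785
Step 2: Compute scaling factor.
scale = max(0, 1 - 3.77/9.6785) = 0.6105
Step 3: prox(x) = [1.8107, 1.5886, -4.0313, -3.5855]
||prox(x)|| = 5.9085
Step 4: Proximal objective.
0.5*||prox-x||^2 = 7.1065
lambda*||prox|| = 22.275
Total = 29.3814


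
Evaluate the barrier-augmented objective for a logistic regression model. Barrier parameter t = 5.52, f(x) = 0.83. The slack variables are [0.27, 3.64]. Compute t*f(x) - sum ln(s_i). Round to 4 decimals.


Step 1: Compute log-barrier.
ln values: [-1.3093, 1.292]
phi = -(-1.3093 + 1.292) = 0.0173
Step 2: Compute augmented objective.
t*f(x) = 5.52*0.83 = 4.5816
Total = 4.5816 + 0.0173 = 4.5989


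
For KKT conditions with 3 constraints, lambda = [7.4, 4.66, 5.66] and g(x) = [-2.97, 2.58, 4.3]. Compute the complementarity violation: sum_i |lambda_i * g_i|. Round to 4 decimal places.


KKT complementary slackness check:
lambda_1 * g_1 = 7.4 * -2.97 = -21.978
lambda_2 * g_2 = 4.66 * 2.58 = 12.0228
lambda_3 * g_3 = 5.66 * 4.3 = 24.338
Total violation = 21.978 + 12.0228 + 24.338 = 58.3388


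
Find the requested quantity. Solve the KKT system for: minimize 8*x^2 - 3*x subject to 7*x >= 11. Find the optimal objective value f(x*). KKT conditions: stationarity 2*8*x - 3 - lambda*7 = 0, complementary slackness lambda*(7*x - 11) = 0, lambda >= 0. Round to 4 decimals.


Step 1: Try lambda = 0 (constraint inactive).
x_unc = 3/(2*8) = 0.1875
Check: 7*0.1875 = 1.3125 < 11 -- violated!
Step 2: Constraint must be active: 7*x = 11
x* = 11/7 = 1.5714 (rounded; the exact value 11/7 is used below)
lambda = (2*8*(11/7) - 3)/7 = 3.1633
Step 3: Compute optimal value.
f(x*) = 8*(11/7)^2 - 3*(11/7) = 15.0408


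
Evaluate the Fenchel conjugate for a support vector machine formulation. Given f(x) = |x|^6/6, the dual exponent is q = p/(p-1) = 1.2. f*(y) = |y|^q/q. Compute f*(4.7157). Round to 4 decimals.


The conjugate exponent q satisfies 1/p + 1/q = 1.
p = 6, so q = 6/(6 - 1) = 1.2
|y|^q = 4.7157^1.2 = 6.4307
f*(4.7157) = 6.4307 / 1.2 = 5.3589


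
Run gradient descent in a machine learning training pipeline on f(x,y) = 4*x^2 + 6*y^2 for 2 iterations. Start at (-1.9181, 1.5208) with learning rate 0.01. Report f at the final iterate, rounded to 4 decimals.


Gradient descent on f(x,y) = 4*x^2 + 6*y^2.
Starting point: (-1.9181, 1.5208), alpha = 0.01
Step 1: grad_x = 2*4*-1.9181 = -15.3448, grad_y = 2*6*1.5208 = 18.2496
  x_1 = -1.9181 - 0.01*-15.3448 = -1.7647
  y_1 = 1.5208 - 0.01*18.2496 = 1.3383
Step 2: grad_x = 2*4*-1.7647 = -14.1172, grad_y = 2*6*1.3383 = 16.0596
  x_2 = -1.7647 - 0.01*-14.1172 = -1.6235
  y_2 = 1.3383 - 0.01*16.0596 = 1.1777
f(-1.6235, 1.1777) = 4*(-1.6235)^2 + 6*1.1777^2 = 18.8647


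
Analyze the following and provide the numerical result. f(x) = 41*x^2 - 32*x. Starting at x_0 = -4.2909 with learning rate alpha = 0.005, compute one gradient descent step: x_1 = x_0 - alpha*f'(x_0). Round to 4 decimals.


We compute the gradient at x_0 and apply the update.
f'(x) = 82*x - 32
f'(-4.2909) = 82*-4.2909 - 32 = -383.8538
x_1 = -4.2909 - 0.005*-383.8538 = -2.3716


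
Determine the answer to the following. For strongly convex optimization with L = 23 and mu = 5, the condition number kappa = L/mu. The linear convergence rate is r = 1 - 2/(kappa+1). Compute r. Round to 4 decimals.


Step 1: Compute the condition number.
kappa = L/mu = 23/5 = 4.6
Step 2: Compute the convergence rate.
r = 1 - 2/(kappa + 1) = 1 - 2*mu/(L + mu) = (L - mu)/(L + mu) = 18/28 = 0.6429


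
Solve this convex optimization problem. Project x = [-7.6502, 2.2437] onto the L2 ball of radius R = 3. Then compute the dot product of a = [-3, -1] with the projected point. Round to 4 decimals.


Step 1: Compute ||x|| (intermediates to 6 decimals).
||x|| = sqrt((-7.6502)^2 + 2.2437^2) = 7.972437
Step 2: Project.
Since ||x|| > R, scale = R/||x|| = 3/7.972437 = 0.376296, proj(x) = scale * x
proj(x) = [-2.87874, 0.844295]
Step 3: Dot product.
a^T * proj(x) = -3*(-2.87874) - 1*0.844295 = 7.7919


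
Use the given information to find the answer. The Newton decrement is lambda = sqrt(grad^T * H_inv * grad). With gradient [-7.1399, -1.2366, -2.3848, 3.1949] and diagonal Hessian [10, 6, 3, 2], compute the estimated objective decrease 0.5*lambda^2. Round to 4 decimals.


Step 1: H is diagonal, so H^(-1) * g = [-0.714, -0.2061, -0.7949, 1.5975].
Step 2: g^T H^(-1) g = sum_i g_i^2 / H_ii
  = (-7.1399)^2/10 + (-1.2366)^2/6 + (-2.3848)^2/3 + (3.1949)^2/2
  = 5.0978 + 0.2549 + 1.8958 + 5.1037 = 12.3521
Step 3: Objective decrease = 0.5 * g^T H^(-1) g = 6.1761


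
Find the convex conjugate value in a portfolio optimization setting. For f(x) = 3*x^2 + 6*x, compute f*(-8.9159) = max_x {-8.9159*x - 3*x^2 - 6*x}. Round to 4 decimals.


f*(y) = sup_x {y*x - a*x^2 - b*x} = sup_x {(y-b)*x - a*x^2}
FOC: (y - b) - 2a*x = 0 => x* = (y - b)/(2a)
x* = (-8.9159 - 6)/(2*3) = -2.486
f*(-8.9159) = (y-b)^2/(4a) = (-8.9159 - 6)^2/(4*3)
= 222.4841/12 = 18.5403


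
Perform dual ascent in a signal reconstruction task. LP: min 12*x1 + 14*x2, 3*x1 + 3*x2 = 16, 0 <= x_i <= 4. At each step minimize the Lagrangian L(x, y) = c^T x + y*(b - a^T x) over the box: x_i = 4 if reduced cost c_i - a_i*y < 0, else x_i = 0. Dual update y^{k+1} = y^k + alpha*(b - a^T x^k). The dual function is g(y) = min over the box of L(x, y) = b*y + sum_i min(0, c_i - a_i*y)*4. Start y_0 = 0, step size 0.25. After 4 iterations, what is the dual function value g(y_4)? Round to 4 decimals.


Dual ascent for LP: min 12*x1 + 14*x2, 3*x1 + 3*x2 = 16, 0 <= x_i <= 4
Step 1: y^k = 0.0, reduced costs: (12.0, 14.0)
  x^k = (0.0, 0.0), subgradient = b - a^T x = 16.0
  y^{k+1} = 0.0 + 0.25*16.0 = 4.0
Step 2: y^k = 4.0, reduced costs: (0.0, 2.0)
  x^k = (0.0, 0.0), subgradient = b - a^T x = 16.0
  y^{k+1} = 4.0 + 0.25*16.0 = 8.0
Step 3: y^k = 8.0, reduced costs: (-12.0, -10.0)
  x^k = (4.0, 4.0), subgradient = b - a^T x = -8.0
  y^{k+1} = 8.0 + 0.25*-8.0 = 6.0
Step 4: y^k = 6.0, reduced costs: (-6.0, -4.0)
  x^k = (4.0, 4.0), subgradient = b - a^T x = -8.0
  y^{k+1} = 6.0 + 0.25*-8.0 = 4.0
Dual objective at y_4 = 4.0: reduced costs (0.0, 2.0), box minimizer x = (0.0, 0.0)
g(y_4) = b*y + (c1 - a1*y)*x1 + (c2 - a2*y)*x2 = 16*4.0 + 0.0*0.0 + 2.0*0.0 = 64.0 + 0.0 + 0.0 = 64.0


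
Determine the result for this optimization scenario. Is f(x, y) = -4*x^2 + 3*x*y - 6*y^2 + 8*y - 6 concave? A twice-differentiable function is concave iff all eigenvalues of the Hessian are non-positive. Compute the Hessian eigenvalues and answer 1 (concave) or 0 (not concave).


The Hessian of f(x,y) = -4*x^2 + 3*x*y - 6*y^2 + 8*y - 6 is:
H = [[-8, 3], [3, -12]]
Trace = -8 - 12 = -20
Determinant = -8*-12 - (3)^2 = 87
Discriminant = (-20)^2 - 4*87 = 52.0
Eigenvalues: lambda_1 = -13.6056, lambda_2 = -6.3944
The function is concave.

1


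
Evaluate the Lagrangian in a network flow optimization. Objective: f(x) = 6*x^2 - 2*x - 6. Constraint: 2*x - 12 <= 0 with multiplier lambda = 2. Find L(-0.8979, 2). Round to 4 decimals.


Step 1: Evaluate f(x).
f(-0.8979) = 6*(-0.8979)^2 - 2*(-0.8979) - 6 = 0.6331
Step 2: Evaluate g(x).
g(-0.8979) = 2*-0.8979 - 12 = -13.7958
Step 3: Compute Lagrangian.
L = 0.6331 + 2*-13.7958 = -26.9585


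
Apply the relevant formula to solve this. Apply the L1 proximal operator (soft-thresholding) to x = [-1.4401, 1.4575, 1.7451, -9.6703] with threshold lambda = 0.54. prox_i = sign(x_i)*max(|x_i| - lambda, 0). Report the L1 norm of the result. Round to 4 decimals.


Soft-thresholding with lambda = 0.54:
prox(-1.4401) = sign(-1.4401)*max(|-1.4401| - 0.54, 0) = -0.9001
prox(1.4575) = sign(1.4575)*max(|1.4575| - 0.54, 0) = 0.9175
prox(1.7451) = sign(1.7451)*max(|1.7451| - 0.54, 0) = 1.2051
prox(-9.6703) = sign(-9.6703)*max(|-9.6703| - 0.54, 0) = -9.1303
prox(x) = [-0.9001, 0.9175, 1.2051, -9.1303]
||prox(x)||_1 = 0.9001 + 0.9175 + 1.2051 + 9.1303 = 12.153


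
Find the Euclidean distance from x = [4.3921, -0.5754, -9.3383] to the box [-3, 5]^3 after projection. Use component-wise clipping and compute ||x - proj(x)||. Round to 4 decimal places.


Project each component onto [-3, 5].
clip(4.3921) = 4.3921, clip(-0.5754) = -0.5754, clip(-9.3383) = -3.0
Projection = [4.3921, -0.5754, -3.0]
Squared diffs: [0.0, 0.0, 40.174]
Distance = sqrt(40.174) = 6.3383


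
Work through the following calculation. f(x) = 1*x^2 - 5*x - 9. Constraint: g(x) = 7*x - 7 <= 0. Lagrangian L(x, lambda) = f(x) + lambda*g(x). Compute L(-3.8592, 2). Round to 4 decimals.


Step 1: Evaluate f(x).
f(-3.8592) = 1*(-3.8592)^2 - 5*(-3.8592) - 9 = 25.1894
Step 2: Evaluate g(x).
g(-3.8592) = 7*-3.8592 - 7 = -34.0144
Step 3: Compute Lagrangian.
L = 25.1894 + 2*-34.0144 = -42.8394


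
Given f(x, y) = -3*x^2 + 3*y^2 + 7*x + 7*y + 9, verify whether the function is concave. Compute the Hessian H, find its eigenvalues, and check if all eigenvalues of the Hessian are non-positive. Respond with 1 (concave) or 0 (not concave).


The Hessian of f(x,y) = -3*x^2 + 3*y^2 + 7*x + 7*y + 9 is:
H = [[-6, 0], [0, 6]]
Trace = -6 + 6 = 0
Determinant = -6*6 - (0)^2 = -36
Discriminant = (0)^2 - 4*-36 = 144.0
Eigenvalues: lambda_1 = -6.0, lambda_2 = 6.0
The function is not concave.

0


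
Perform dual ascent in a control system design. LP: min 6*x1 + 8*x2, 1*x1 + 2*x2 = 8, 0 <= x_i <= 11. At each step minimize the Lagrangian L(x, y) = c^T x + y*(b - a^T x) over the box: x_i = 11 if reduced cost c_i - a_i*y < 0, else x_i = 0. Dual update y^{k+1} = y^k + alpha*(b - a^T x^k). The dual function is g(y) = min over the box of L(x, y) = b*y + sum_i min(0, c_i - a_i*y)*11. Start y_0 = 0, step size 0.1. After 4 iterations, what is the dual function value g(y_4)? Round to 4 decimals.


Dual ascent for LP: min 6*x1 + 8*x2, 1*x1 + 2*x2 = 8, 0 <= x_i <= 11
Step 1: y^k = 0.0, reduced costs: (6.0, 8.0)
  x^k = (0.0, 0.0), subgradient = b - a^T x = 8.0
  y^{k+1} = 0.0 + 0.1*8.0 = 0.8
Step 2: y^k = 0.8, reduced costs: (5.2, 6.4)
  x^k = (0.0, 0.0), subgradient = b - a^T x = 8.0
  y^{k+1} = 0.8 + 0.1*8.0 = 1.6
Step 3: y^k = 1.6, reduced costs: (4.4, 4.8)
  x^k = (0.0, 0.0), subgradient = b - a^T x = 8.0
  y^{k+1} = 1.6 + 0.1*8.0 = 2.4
Step 4: y^k = 2.4, reduced costs: (3.6, 3.2)
  x^k = (0.0, 0.0), subgradient = b - a^T x = 8.0
  y^{k+1} = 2.4 + 0.1*8.0 = 3.2
Dual objective at y_4 = 3.2: reduced costs (2.8, 1.6), box minimizer x = (0.0, 0.0)
g(y_4) = b*y + (c1 - a1*y)*x1 + (c2 - a2*y)*x2 = 8*3.2 + 2.8*0.0 + 1.6*0.0 = 25.6 + 0.0 + 0.0 = 25.6


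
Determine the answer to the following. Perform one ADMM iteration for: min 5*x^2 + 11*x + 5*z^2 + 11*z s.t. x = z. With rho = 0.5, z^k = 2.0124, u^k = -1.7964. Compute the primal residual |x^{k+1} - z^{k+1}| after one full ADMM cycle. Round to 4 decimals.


ADMM iteration with rho = 0.5, z^k = 2.0124, u^k = -1.7964
Step 1: x-update.
Minimize 5*x^2 + 11*x + (0.5/2)*(x - 2.0124 - 1.7964)^2
FOC: (2*5 + 0.5)*x = -11 + 0.5*(2.0124 + 1.7964)
x^{k+1} = -0.8662
Step 2: z-update.
Minimize 5*z^2 + 11*z + (0.5/2)*(-0.8662 - z - 1.7964)^2
FOC: (2*5 + 0.5)*z = -11 + 0.5*(-0.8662 - 1.7964)
z^{k+1} = -1.1744
Step 3: u-update.
u^{k+1} = -1.7964 - 0.8662 + 1.1744 = -1.4882
Step 4: Primal residual = |-0.8662 + 1.1744| = 0.3082


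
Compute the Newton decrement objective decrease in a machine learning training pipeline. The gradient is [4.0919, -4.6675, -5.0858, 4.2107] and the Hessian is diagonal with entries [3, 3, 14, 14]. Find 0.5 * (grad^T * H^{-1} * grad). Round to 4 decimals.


Step 1: H is diagonal, so H^(-1) * g = [1.364, -1.5558, -0.3633, 0.3008].
Step 2: g^T H^(-1) g = sum_i g_i^2 / H_ii
  = (4.0919)^2/3 + (-4.6675)^2/3 + (-5.0858)^2/14 + (4.2107)^2/14
  = 5.5812 + 7.2619 + 1.8475 + 1.2664 = 15.957
Step 3: Objective decrease = 0.5 * g^T H^(-1) g = 7.9785


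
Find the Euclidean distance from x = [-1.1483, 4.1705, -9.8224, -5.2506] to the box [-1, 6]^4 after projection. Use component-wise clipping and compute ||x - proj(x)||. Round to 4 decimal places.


Project each component onto [-1, 6].
clip(-1.1483) = -1.0, clip(4.1705) = 4.1705, clip(-9.8224) = -1.0, clip(-5.2506) = -1.0
Projection = [-1.0, 4.1705, -1.0, -1.0]
Squared diffs: [0.022, 0.0, 77.8347, 18.0676]
Distance = sqrt(95.9243) = 9.7941


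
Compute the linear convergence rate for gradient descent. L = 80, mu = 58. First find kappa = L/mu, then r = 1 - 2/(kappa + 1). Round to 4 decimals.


Step 1: Compute the condition number.
kappa = L/mu = 80/58 = 1.3793
Step 2: Compute the convergence rate.
r = 1 - 2/(kappa + 1) = 1 - 2*mu/(L + mu) = (L - mu)/(L + mu) = 22/138 = 0.1594


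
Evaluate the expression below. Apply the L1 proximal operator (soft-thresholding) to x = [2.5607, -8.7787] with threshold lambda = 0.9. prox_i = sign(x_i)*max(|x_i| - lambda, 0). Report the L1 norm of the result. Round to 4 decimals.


Soft-thresholding with lambda = 0.9:
prox(2.5607) = sign(2.5607)*max(|2.5607| - 0.9, 0) = 1.6607
prox(-8.7787) = sign(-8.7787)*max(|-8.7787| - 0.9, 0) = -7.8787
prox(x) = [1.6607, -7.8787]
||prox(x)||_1 = 1.6607 + 7.8787 = 9.5394


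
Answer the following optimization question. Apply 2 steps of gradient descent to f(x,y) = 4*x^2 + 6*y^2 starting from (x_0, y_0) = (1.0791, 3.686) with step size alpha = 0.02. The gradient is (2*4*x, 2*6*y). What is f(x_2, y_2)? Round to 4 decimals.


Gradient descent on f(x,y) = 4*x^2 + 6*y^2.
Starting point: (1.0791, 3.686), alpha = 0.02
Step 1: grad_x = 2*4*1.0791 = 8.6328, grad_y = 2*6*3.686 = 44.232
  x_1 = 1.0791 - 0.02*8.6328 = 0.9064
  y_1 = 3.686 - 0.02*44.232 = 2.8014
Step 2: grad_x = 2*4*0.9064 = 7.2516, grad_y = 2*6*2.8014 = 33.6163
  x_2 = 0.9064 - 0.02*7.2516 = 0.7614
  y_2 = 2.8014 - 0.02*33.6163 = 2.129
f(0.7614, 2.129) = 4*0.7614^2 + 6*2.129^2 = 29.5157


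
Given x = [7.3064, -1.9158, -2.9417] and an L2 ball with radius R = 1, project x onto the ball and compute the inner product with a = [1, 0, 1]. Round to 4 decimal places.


Step 1: Compute ||x|| (intermediates to 6 decimals).
||x|| = sqrt(7.3064^2 + (-1.9158)^2 + (-2.9417)^2) = 8.106008
Step 2: Project.
Since ||x|| > R, scale = R/||x|| = 1/8.106008 = 0.123365, proj(x) = scale * x
proj(x) = [0.901354, -0.236343, -0.362903]
Step 3: Dot product.
a^T * proj(x) = 1*0.901354 + 0*(-0.236343) + 1*(-0.362903) = 0.5385


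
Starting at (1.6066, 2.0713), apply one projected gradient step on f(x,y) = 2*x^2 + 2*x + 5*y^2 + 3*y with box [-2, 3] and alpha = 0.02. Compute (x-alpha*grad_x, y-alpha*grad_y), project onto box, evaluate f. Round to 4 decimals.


Step 1: Compute gradient at (1.6066, 2.0713).
grad_x = 2*2*1.6066 + 2 = 8.4264
grad_y = 2*5*2.0713 + 3 = 23.713
Step 2: Gradient step.
x_raw = 1.6066 - 0.02*8.4264 = 1.4381
y_raw = 2.0713 - 0.02*23.713 = 1.597
Step 3: Project onto [-2, 3].
x_proj = clip(1.4381) = 1.4381
y_proj = clip(1.597) = 1.597
Step 4: Evaluate f.
f(1.4381, 1.597) = 24.556


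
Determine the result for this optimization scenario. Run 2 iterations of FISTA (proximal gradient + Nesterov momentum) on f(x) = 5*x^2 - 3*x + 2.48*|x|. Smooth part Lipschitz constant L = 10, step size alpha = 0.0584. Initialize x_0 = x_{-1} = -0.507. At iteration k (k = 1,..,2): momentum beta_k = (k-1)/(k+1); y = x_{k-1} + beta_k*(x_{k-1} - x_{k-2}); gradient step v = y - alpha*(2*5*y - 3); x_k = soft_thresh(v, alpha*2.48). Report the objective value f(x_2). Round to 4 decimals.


FISTA on f(x) = 5*x^2 - 3*x + 2.48*|x|
L = 10, alpha = 0.0584
Iteration 1: beta = 0.0, y = -0.507 + 0.0*(-0.507 + 0.507) = -0.507
  grad(y) = -8.07, v = y - alpha*grad = -0.0357
  prox(v) = soft_thresh(-0.0357, 0.1448) = 0.0
Iteration 2: beta = 0.3333, y = 0.0 + 0.3333*(0.0 + 0.507) = 0.169
  grad(y) = -1.31, v = y - alpha*grad = 0.2455
  prox(v) = soft_thresh(0.2455, 0.1448) = 0.1007
f(x_2) = 5*0.1007^2 - 3*0.1007 + 2.48*|0.1007| = -0.0017


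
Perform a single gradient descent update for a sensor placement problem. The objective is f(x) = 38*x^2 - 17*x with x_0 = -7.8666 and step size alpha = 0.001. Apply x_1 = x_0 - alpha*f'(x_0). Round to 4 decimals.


We compute the gradient at x_0 and apply the update.
f'(x) = 76*x - 17
f'(-7.8666) = 76*-7.8666 - 17 = -614.8616
x_1 = -7.8666 - 0.001*-614.8616 = -7.2517


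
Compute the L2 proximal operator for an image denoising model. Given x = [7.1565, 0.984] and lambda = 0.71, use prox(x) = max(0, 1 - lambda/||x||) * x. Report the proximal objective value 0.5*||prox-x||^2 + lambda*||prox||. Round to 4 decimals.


Step 1: Compute ||x||.
||x|| = 7.2238
Step 2: Compute scaling factor.
scale = max(0, 1 - 0.71/7.2238) = 0.9017
Step 3: prox(x) = [6.4531, 0.8873]
||prox(x)|| = 6.5138
Step 4: Proximal objective.
0.5*||prox-x||^2 = 0.2521
lambda*||prox|| = 4.6248
Total = 4.8769


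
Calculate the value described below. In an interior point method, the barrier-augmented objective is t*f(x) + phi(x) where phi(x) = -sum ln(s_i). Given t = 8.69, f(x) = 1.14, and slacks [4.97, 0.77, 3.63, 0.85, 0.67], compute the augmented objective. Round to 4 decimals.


Step 1: Compute log-barrier.
ln values: [1.6034, -0.2614, 1.2892, -0.1625, -0.4005]
phi = -(1.6034 - 0.2614 + 1.2892 - 0.1625 - 0.4005) = -2.0683
Step 2: Compute augmented objective.
t*f(x) = 8.69*1.14 = 9.9066
Total = 9.9066 - 2.0683 = 7.8383


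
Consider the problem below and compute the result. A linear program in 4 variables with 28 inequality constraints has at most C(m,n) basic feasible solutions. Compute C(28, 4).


Each vertex corresponds to some choice of n active constraints out of m, so the number of vertices is at most C(m, n) = m! / (n!(m-n)!).
m = 28, n = 4
Numerator: 28 * 27 * 26 * 25
Denominator: 4! = 24
C(28, 4) = 20475


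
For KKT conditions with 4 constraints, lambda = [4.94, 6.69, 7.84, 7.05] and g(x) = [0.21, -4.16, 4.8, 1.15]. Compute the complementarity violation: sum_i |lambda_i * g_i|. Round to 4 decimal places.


KKT complementary slackness check:
lambda_1 * g_1 = 4.94 * 0.21 = 1.0374
lambda_2 * g_2 = 6.69 * -4.16 = -27.8304
lambda_3 * g_3 = 7.84 * 4.8 = 37.632
lambda_4 * g_4 = 7.05 * 1.15 = 8.1075
Total violation = 1.0374 + 27.8304 + 37.632 + 8.1075 = 74.6073


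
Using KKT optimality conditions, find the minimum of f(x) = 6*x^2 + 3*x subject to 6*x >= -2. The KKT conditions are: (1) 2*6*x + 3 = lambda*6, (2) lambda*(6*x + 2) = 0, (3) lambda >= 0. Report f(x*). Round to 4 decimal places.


Step 1: Try lambda = 0 (constraint inactive).
Stationarity: 2*6*x + 3 = 0
x* = -3/(2*6) = -0.25
Check constraint: 6*-0.25 = -1.5 >= -2 -- satisfied.
Step 2: Compute optimal value.
f(x*) = 6*(-0.25)^2 + 3*(-0.25) = -0.375


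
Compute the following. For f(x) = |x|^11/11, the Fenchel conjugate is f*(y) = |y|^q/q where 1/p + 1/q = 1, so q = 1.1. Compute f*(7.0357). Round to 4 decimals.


The conjugate exponent q satisfies 1/p + 1/q = 1.
p = 11, so q = 11/(11 - 1) = 1.1
|y|^q = 7.0357^1.1 = 8.5514
f*(7.0357) = 8.5514 / 1.1 = 7.774


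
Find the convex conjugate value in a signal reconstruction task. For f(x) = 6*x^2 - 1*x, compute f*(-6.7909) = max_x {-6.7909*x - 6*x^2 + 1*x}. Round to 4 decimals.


f*(y) = sup_x {y*x - a*x^2 - b*x} = sup_x {(y-b)*x - a*x^2}
FOC: (y - b) - 2a*x = 0 => x* = (y - b)/(2a)
x* = (-6.7909 + 1)/(2*6) = -0.4826
f*(-6.7909) = (y-b)^2/(4a) = (-6.7909 + 1)^2/(4*6)
= 33.5345/24 = 1.3973


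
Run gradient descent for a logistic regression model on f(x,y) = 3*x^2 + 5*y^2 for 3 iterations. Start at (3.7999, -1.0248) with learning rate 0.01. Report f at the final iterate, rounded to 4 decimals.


Gradient descent on f(x,y) = 3*x^2 + 5*y^2.
Starting point: (3.7999, -1.0248), alpha = 0.01
Step 1: grad_x = 2*3*3.7999 = 22.7994, grad_y = 2*5*-1.0248 = -10.248
  x_1 = 3.7999 - 0.01*22.7994 = 3.5719
  y_1 = -1.0248 - 0.01*-10.248 = -0.9223
Step 2: grad_x = 2*3*3.5719 = 21.4314, grad_y = 2*5*-0.9223 = -9.2232
  x_2 = 3.5719 - 0.01*21.4314 = 3.3576
  y_2 = -0.9223 - 0.01*-9.2232 = -0.8301
Step 3: grad_x = 2*3*3.3576 = 20.1455, grad_y = 2*5*-0.8301 = -8.3009
  x_3 = 3.3576 - 0.01*20.1455 = 3.1561
  y_3 = -0.8301 - 0.01*-8.3009 = -0.7471
f(3.1561, -0.7471) = 3*3.1561^2 + 5*(-0.7471)^2 = 32.6742


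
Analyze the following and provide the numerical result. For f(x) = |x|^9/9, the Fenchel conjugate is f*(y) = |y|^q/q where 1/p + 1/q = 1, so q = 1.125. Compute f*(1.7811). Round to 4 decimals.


The conjugate exponent q satisfies 1/p + 1/q = 1.
p = 9, so q = 9/(9 - 1) = 1.125
|y|^q = 1.7811^1.125 = 1.9144
f*(1.7811) = 1.9144 / 1.125 = 1.7017


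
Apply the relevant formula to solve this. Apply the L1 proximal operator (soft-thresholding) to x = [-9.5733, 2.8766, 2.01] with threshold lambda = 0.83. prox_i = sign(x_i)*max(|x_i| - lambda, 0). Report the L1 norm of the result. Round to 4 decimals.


Soft-thresholding with lambda = 0.83:
prox(-9.5733) = sign(-9.5733)*max(|-9.5733| - 0.83, 0) = -8.7433
prox(2.8766) = sign(2.8766)*max(|2.8766| - 0.83, 0) = 2.0466
prox(2.01) = sign(2.01)*max(|2.01| - 0.83, 0) = 1.18
prox(x) = [-8.7433, 2.0466, 1.18]
||prox(x)||_1 = 8.7433 + 2.0466 + 1.18 = 11.9699


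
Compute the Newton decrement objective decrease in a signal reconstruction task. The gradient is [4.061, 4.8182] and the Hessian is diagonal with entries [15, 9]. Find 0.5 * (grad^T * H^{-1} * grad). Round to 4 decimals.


Step 1: H is diagonal, so H^(-1) * g = [0.2707, 0.5354].
Step 2: g^T H^(-1) g = sum_i g_i^2 / H_ii
  = (4.061)^2/15 + (4.8182)^2/9
  = 1.0994 + 2.5795 = 3.6789
Step 3: Objective decrease = 0.5 * g^T H^(-1) g = 1.8394


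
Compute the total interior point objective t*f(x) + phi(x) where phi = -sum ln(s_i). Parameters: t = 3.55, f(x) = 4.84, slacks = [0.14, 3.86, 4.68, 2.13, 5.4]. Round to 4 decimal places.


Step 1: Compute log-barrier.
ln values: [-1.9661, 1.3507, 1.5433, 0.7561, 1.6864]
phi = -(-1.9661 + 1.3507 + 1.5433 + 0.7561 + 1.6864) = -3.3704
Step 2: Compute augmented objective.
t*f(x) = 3.55*4.84 = 17.182
Total = 17.182 - 3.3704 = 13.8116


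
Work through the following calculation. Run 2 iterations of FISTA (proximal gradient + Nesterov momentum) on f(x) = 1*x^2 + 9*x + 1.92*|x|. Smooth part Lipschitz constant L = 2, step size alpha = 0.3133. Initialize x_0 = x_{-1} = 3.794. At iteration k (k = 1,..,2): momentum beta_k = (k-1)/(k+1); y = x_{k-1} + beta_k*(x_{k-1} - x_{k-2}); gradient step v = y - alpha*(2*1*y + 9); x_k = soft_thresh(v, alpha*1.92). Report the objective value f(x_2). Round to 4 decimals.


FISTA on f(x) = 1*x^2 + 9*x + 1.92*|x|
L = 2, alpha = 0.3133
Iteration 1: beta = 0.0, y = 3.794 + 0.0*(3.794 - 3.794) = 3.794
  grad(y) = 16.588, v = y - alpha*grad = -1.403
  prox(v) = soft_thresh(-1.403, 0.6015) = -0.8015
Iteration 2: beta = 0.3333, y = -0.8015 + 0.3333*(-0.8015 - 3.794) = -2.3333
  grad(y) = 4.3334, v = y - alpha*grad = -3.691
  prox(v) = soft_thresh(-3.691, 0.6015) = -3.0894
f(x_2) = 1*(-3.0894)^2 + 9*(-3.0894) + 1.92*|-3.0894| = -12.3286


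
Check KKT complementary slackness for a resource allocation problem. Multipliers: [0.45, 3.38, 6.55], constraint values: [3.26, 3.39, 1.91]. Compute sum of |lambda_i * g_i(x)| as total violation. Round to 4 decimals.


KKT complementary slackness check:
lambda_1 * g_1 = 0.45 * 3.26 = 1.467
lambda_2 * g_2 = 3.38 * 3.39 = 11.4582
lambda_3 * g_3 = 6.55 * 1.91 = 12.5105
Total violation = 1.467 + 11.4582 + 12.5105 = 25.4357


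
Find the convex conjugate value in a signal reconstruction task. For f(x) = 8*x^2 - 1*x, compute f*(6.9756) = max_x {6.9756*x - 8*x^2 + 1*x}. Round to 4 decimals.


f*(y) = sup_x {y*x - a*x^2 - b*x} = sup_x {(y-b)*x - a*x^2}
FOC: (y - b) - 2a*x = 0 => x* = (y - b)/(2a)
x* = (6.9756 + 1)/(2*8) = 0.4985
f*(6.9756) = (y-b)^2/(4a) = (6.9756 + 1)^2/(4*8)
= 63.6102/32 = 1.9878


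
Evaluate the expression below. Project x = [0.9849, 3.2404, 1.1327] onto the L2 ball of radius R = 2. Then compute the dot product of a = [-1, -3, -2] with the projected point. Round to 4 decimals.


Step 1: Compute ||x|| (intermediates to 6 decimals).
||x|| = sqrt(0.9849^2 + 3.2404^2 + 1.1327^2) = 3.571166
Step 2: Project.
Since ||x|| > R, scale = R/||x|| = 2/3.571166 = 0.560041, proj(x) = scale * x
proj(x) = [0.551584, 1.814757, 0.634358]
Step 3: Dot product.
a^T * proj(x) = -1*0.551584 - 3*1.814757 - 2*0.634358 = -7.2646


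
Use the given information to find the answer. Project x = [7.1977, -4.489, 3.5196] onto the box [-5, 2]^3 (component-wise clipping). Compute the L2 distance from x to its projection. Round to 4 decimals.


Project each component onto [-5, 2].
clip(7.1977) = 2.0, clip(-4.489) = -4.489, clip(3.5196) = 2.0
Projection = [2.0, -4.489, 2.0]
Squared diffs: [27.0161, 0.0, 2.3092]
Distance = sqrt(29.3253) = 5.4153


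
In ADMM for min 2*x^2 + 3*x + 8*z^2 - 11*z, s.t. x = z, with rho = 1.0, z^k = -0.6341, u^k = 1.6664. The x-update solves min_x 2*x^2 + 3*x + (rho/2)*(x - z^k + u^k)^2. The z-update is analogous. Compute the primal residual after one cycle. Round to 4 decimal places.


ADMM iteration with rho = 1.0, z^k = -0.6341, u^k = 1.6664
Step 1: x-update.
Minimize 2*x^2 + 3*x + (1.0/2)*(x + 0.6341 + 1.6664)^2
FOC: (2*2 + 1.0)*x = -3 + 1.0*(-0.6341 - 1.6664)
x^{k+1} = -1.0601
Step 2: z-update.
Minimize 8*z^2 - 11*z + (1.0/2)*(-1.0601 - z + 1.6664)^2
FOC: (2*8 + 1.0)*z = 11 + 1.0*(-1.0601 + 1.6664)
z^{k+1} = 0.6827
Step 3: u-update.
u^{k+1} = 1.6664 - 1.0601 - 0.6827 = -0.0764
Step 4: Primal residual = |-1.0601 - 0.6827| = 1.7428


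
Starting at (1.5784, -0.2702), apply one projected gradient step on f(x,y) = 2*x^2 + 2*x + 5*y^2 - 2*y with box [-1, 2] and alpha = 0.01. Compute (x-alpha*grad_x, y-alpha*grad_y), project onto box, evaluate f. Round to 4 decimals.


Step 1: Compute gradient at (1.5784, -0.2702).
grad_x = 2*2*1.5784 + 2 = 8.3136
grad_y = 2*5*-0.2702 - 2 = -4.702
Step 2: Gradient step.
x_raw = 1.5784 - 0.01*8.3136 = 1.4953
y_raw = -0.2702 - 0.01*-4.702 = -0.2232
Step 3: Project onto [-1, 2].
x_proj = clip(1.4953) = 1.4953
y_proj = clip(-0.2232) = -0.2232
Step 4: Evaluate f.
f(1.4953, -0.2232) = 8.1576


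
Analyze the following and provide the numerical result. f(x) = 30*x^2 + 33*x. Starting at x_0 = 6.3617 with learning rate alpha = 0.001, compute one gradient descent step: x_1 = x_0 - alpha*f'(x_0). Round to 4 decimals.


We compute the gradient at x_0 and apply the update.
f'(x) = 60*x + 33
f'(6.3617) = 60*6.3617 + 33 = 414.702
x_1 = 6.3617 - 0.001*414.702 = 5.947


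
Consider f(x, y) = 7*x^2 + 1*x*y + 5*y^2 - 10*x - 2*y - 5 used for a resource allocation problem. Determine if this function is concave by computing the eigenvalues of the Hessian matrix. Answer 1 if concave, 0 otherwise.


The Hessian of f(x,y) = 7*x^2 + 1*x*y + 5*y^2 - 10*x - 2*y - 5 is:
H = [[14, 1], [1, 10]]
Trace = 14 + 10 = 24
Determinant = 14*10 - (1)^2 = 139
Discriminant = (24)^2 - 4*139 = 20.0
Eigenvalues: lambda_1 = 9.7639, lambda_2 = 14.2361
The function is not concave.

0


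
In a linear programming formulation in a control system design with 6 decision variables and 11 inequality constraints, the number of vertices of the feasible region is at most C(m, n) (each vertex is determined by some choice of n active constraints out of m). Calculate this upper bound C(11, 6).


Each vertex corresponds to some choice of n active constraints out of m, so the number of vertices is at most C(m, n) = m! / (n!(m-n)!).
m = 11, n = 6
Numerator: 11 * 10 * 9 * 8 * 7 * 6
Denominator: 6! = 720
C(11, 6) = 462


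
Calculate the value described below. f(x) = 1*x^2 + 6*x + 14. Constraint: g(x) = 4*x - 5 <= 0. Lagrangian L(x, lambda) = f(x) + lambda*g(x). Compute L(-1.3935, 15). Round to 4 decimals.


Step 1: Evaluate f(x).
f(-1.3935) = 1*(-1.3935)^2 + 6*(-1.3935) + 14 = 7.5808
Step 2: Evaluate g(x).
g(-1.3935) = 4*-1.3935 - 5 = -10.574
Step 3: Compute Lagrangian.
L = 7.5808 + 15*-10.574 = -151.0292


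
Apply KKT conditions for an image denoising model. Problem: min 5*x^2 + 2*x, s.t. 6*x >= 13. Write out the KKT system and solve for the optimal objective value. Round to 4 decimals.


Step 1: Try lambda = 0 (constraint inactive).
x_unc = -2/(2*5) = -0.2
Check: 6*-0.2 = -1.2 < 13 -- violated!
Step 2: Constraint must be active: 6*x = 13
x* = 13/6 = 2.1667 (rounded; the exact value 13/6 is used below)
lambda = (2*5*(13/6) + 2)/6 = 3.9444
Step 3: Compute optimal value.
f(x*) = 5*(13/6)^2 + 2*(13/6) = 27.8056
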